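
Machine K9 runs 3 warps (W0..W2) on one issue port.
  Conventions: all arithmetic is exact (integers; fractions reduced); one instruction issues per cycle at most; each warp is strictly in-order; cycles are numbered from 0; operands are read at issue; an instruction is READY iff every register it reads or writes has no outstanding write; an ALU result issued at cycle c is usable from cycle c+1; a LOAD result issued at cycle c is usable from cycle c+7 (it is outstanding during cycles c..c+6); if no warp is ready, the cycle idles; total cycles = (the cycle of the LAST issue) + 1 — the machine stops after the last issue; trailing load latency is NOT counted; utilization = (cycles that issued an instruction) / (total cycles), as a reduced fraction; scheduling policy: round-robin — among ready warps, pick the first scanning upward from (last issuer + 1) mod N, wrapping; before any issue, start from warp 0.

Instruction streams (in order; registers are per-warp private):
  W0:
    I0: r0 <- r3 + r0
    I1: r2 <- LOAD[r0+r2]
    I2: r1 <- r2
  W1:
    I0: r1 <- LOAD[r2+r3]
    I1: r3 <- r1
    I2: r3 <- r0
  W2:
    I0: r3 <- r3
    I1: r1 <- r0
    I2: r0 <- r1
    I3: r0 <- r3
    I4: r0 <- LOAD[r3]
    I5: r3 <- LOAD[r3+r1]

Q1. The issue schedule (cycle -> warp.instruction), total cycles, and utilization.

cycle 0: W0.I0
cycle 1: W1.I0
cycle 2: W2.I0
cycle 3: W0.I1
cycle 4: W2.I1
cycle 5: W2.I2
cycle 6: W2.I3
cycle 7: W2.I4
cycle 8: W1.I1
cycle 9: W2.I5
cycle 10: W0.I2
cycle 11: W1.I2

Answer: 12 cycles, utilization 1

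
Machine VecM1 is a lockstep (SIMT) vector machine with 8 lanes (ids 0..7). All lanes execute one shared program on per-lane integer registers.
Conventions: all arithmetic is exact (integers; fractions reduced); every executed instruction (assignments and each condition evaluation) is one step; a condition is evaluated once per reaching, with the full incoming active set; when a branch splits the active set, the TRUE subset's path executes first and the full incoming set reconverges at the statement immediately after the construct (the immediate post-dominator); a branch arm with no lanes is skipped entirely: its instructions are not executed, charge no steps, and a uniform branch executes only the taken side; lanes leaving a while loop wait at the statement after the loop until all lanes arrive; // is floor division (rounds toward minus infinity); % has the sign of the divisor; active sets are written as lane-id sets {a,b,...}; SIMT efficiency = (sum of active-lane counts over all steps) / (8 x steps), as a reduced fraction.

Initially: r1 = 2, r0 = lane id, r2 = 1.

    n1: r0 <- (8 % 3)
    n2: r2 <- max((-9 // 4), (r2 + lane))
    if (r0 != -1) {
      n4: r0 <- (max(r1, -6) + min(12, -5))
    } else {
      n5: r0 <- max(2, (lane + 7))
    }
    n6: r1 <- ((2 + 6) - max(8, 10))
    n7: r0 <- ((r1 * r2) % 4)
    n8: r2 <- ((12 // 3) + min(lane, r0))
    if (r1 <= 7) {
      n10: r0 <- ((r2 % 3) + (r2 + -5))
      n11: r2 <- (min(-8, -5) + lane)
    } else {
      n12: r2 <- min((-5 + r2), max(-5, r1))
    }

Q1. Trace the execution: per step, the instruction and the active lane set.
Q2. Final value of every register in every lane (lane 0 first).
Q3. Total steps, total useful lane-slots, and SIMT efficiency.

step 0: r0 <- (8 % 3)                {0,1,2,3,4,5,6,7}
step 1: r2 <- max((-9 // 4), (r2 + lane)) {0,1,2,3,4,5,6,7}
step 2: eval (r0 != -1)              {0,1,2,3,4,5,6,7}
step 3: r0 <- (max(r1, -6) + min(12, -5)) {0,1,2,3,4,5,6,7}
step 4: r1 <- ((2 + 6) - max(8, 10)) {0,1,2,3,4,5,6,7}
step 5: r0 <- ((r1 * r2) % 4)        {0,1,2,3,4,5,6,7}
step 6: r2 <- ((12 // 3) + min(lane, r0)) {0,1,2,3,4,5,6,7}
step 7: eval (r1 <= 7)               {0,1,2,3,4,5,6,7}
step 8: r0 <- ((r2 % 3) + (r2 + -5)) {0,1,2,3,4,5,6,7}
step 9: r2 <- (min(-8, -5) + lane)   {0,1,2,3,4,5,6,7}

Answer: 10 steps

r1: -2,-2,-2,-2,-2,-2,-2,-2
r0: 0,0,1,0,1,0,1,0
r2: -8,-7,-6,-5,-4,-3,-2,-1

steps = 10; useful = 80; efficiency = 80/80 = 1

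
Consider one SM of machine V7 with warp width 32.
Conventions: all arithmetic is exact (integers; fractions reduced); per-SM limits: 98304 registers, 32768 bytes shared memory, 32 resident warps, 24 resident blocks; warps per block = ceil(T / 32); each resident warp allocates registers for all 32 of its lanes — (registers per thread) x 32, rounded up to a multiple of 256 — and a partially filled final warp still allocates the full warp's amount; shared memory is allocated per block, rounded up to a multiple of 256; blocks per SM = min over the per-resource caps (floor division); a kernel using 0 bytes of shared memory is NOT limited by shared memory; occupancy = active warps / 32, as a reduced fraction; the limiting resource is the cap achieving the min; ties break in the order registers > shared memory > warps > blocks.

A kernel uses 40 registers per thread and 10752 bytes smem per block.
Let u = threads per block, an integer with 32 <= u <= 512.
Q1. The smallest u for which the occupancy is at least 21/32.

Answer: u = 193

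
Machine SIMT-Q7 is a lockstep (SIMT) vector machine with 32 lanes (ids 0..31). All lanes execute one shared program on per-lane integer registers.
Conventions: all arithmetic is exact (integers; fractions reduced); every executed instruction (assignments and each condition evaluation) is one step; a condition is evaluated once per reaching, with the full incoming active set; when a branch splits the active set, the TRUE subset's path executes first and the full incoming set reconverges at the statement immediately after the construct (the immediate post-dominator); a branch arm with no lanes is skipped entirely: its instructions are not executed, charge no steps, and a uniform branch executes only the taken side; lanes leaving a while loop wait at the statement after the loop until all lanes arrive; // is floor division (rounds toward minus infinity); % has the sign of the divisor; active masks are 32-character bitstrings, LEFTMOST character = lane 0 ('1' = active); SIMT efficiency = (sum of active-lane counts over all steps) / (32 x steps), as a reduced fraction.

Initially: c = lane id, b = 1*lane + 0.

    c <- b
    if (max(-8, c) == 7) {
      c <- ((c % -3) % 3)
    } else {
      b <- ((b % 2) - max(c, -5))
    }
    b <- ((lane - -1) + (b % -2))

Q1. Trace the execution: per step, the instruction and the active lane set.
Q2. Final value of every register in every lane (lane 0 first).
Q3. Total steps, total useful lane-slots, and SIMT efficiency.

step 0: c <- b                       11111111111111111111111111111111
step 1: eval (max(-8, c) == 7)       11111111111111111111111111111111
step 2: c <- ((c % -3) % 3)          00000001000000000000000000000000
step 3: b <- ((b % 2) - max(c, -5))  11111110111111111111111111111111
step 4: b <- ((lane - -1) + (b % -2)) 11111111111111111111111111111111

Answer: 5 steps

c: 0,1,2,3,4,5,6,1,8,9,10,11,12,13,14,15,16,17,18,19,20,21,22,23,24,25,26,27,28,29,30,31
b: 1,2,3,4,5,6,7,7,9,10,11,12,13,14,15,16,17,18,19,20,21,22,23,24,25,26,27,28,29,30,31,32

steps = 5; useful = 128; efficiency = 128/160 = 4/5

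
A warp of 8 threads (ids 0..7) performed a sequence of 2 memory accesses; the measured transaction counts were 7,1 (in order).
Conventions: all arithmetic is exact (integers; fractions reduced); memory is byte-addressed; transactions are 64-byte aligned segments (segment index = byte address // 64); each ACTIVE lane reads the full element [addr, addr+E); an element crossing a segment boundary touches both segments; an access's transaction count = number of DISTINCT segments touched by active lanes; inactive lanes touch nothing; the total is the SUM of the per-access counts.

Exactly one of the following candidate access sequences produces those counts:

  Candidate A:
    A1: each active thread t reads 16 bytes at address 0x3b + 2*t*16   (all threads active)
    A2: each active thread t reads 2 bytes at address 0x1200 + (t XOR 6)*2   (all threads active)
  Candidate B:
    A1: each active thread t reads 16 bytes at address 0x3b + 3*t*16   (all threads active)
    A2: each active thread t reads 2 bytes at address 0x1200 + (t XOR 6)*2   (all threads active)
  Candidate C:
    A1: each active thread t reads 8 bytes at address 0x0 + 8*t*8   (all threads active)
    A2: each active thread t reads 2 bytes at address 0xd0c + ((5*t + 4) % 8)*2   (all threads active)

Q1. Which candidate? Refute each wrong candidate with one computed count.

A: A1 gives 5 transactions, not 7
C: A1 gives 8 transactions, not 7
B: all counts match (7,1)

Answer: B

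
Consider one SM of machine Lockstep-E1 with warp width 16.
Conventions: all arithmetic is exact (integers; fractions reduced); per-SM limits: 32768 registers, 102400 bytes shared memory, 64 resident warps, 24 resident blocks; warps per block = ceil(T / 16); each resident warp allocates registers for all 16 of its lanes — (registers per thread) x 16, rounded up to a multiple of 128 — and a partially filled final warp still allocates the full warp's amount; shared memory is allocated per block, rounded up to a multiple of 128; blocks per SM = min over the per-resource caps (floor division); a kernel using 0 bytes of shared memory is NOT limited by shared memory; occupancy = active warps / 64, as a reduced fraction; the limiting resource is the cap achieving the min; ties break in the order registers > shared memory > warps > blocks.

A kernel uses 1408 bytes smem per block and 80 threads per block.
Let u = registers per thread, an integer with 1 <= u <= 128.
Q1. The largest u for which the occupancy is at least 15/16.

Answer: u = 32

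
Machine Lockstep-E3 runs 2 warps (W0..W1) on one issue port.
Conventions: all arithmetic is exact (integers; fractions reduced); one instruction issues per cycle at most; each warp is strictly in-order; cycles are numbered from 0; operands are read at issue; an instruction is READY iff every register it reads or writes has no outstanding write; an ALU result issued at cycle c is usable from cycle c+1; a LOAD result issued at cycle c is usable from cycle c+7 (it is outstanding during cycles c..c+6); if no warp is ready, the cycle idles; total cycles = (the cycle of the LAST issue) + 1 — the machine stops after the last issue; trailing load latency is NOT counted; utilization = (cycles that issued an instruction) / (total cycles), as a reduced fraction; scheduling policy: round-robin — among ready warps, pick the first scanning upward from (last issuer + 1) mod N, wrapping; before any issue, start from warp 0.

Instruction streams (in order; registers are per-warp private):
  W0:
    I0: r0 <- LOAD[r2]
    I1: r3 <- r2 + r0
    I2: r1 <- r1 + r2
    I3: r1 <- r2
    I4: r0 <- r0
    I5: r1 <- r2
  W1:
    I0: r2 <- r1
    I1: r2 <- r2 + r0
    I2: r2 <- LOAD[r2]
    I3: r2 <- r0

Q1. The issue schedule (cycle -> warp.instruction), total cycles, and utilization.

cycle 0: W0.I0
cycle 1: W1.I0
cycle 2: W1.I1
cycle 3: W1.I2
cycle 4: idle
cycle 5: idle
cycle 6: idle
cycle 7: W0.I1
cycle 8: W0.I2
cycle 9: W0.I3
cycle 10: W1.I3
cycle 11: W0.I4
cycle 12: W0.I5

Answer: 13 cycles, utilization 10/13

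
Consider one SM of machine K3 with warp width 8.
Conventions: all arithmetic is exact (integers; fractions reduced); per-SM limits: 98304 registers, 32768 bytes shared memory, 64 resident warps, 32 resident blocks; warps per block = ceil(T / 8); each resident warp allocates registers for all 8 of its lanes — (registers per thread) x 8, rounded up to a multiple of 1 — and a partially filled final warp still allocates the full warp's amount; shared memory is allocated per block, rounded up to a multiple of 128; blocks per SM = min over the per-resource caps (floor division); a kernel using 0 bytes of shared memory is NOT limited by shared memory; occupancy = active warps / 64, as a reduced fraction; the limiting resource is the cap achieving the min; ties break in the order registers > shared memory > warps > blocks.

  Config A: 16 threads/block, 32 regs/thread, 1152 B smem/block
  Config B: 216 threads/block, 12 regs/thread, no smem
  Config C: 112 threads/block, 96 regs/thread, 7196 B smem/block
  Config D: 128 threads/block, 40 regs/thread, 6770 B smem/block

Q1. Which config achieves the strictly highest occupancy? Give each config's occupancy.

occupancies: A 7/8, B 27/32, C 7/8, D 1

Answer: D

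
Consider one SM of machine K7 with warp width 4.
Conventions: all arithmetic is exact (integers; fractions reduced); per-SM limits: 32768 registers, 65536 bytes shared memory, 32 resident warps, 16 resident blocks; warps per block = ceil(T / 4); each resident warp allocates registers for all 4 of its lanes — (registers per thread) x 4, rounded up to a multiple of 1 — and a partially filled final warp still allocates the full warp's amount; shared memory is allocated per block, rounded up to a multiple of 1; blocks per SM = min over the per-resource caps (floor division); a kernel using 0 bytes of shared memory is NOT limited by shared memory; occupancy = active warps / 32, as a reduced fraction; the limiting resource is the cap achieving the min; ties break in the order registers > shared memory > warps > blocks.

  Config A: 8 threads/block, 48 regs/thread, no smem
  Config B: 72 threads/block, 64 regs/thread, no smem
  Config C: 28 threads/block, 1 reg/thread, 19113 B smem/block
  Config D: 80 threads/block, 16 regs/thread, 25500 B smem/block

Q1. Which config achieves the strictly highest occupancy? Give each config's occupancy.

occupancies: A 1, B 9/16, C 21/32, D 5/8

Answer: A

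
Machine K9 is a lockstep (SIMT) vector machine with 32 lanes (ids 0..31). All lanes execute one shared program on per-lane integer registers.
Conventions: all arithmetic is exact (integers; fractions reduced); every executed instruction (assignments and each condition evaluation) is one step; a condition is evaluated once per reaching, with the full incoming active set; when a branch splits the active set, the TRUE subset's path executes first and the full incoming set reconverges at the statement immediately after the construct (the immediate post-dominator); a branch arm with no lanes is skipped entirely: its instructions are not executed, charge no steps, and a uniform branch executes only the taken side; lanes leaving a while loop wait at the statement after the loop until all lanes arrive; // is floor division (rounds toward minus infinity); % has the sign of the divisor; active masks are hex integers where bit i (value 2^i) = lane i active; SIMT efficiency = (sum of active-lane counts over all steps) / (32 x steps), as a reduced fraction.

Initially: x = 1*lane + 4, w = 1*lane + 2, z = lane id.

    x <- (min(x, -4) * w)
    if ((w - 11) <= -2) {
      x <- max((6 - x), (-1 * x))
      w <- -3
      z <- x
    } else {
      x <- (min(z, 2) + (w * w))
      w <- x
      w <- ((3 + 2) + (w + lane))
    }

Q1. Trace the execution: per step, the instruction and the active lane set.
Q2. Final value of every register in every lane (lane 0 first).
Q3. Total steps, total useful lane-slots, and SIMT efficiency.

step 0: x <- (min(x, -4) * w)        0xffffffff
step 1: eval ((w - 11) <= -2)        0xffffffff
step 2: x <- max((6 - x), (-1 * x))  0x000000ff
step 3: w <- -3                      0x000000ff
step 4: z <- x                       0x000000ff
step 5: x <- (min(z, 2) + (w * w))   0xffffff00
step 6: w <- x                       0xffffff00
step 7: w <- ((3 + 2) + (w + lane))  0xffffff00

Answer: 8 steps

x: 14,18,22,26,30,34,38,42,102,123,146,171,198,227,258,291,326,363,402,443,486,531,578,627,678,731,786,843,902,963,1026,1091
w: -3,-3,-3,-3,-3,-3,-3,-3,115,137,161,187,215,245,277,311,347,385,425,467,511,557,605,655,707,761,817,875,935,997,1061,1127
z: 14,18,22,26,30,34,38,42,8,9,10,11,12,13,14,15,16,17,18,19,20,21,22,23,24,25,26,27,28,29,30,31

steps = 8; useful = 160; efficiency = 160/256 = 5/8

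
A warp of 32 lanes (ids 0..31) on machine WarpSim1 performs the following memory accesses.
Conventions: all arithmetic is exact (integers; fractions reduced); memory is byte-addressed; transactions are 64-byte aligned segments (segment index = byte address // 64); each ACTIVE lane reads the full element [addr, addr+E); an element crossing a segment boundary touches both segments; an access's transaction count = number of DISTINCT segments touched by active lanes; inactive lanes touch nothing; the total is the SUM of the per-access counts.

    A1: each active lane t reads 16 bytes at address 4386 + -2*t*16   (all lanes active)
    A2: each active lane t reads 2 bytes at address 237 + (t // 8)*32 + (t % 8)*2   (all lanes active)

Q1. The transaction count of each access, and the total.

A1: 16 transactions
A2: 3 transactions

Answer: 16,3; total 19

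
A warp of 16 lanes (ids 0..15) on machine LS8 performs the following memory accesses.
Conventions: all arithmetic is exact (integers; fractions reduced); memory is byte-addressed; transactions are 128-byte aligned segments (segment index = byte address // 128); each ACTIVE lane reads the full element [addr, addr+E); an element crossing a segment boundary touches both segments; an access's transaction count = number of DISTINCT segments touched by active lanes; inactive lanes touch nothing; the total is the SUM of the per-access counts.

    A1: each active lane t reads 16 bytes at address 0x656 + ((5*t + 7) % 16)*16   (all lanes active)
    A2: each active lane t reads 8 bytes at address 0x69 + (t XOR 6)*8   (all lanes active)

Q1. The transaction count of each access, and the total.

A1: 3 transactions
A2: 2 transactions

Answer: 3,2; total 5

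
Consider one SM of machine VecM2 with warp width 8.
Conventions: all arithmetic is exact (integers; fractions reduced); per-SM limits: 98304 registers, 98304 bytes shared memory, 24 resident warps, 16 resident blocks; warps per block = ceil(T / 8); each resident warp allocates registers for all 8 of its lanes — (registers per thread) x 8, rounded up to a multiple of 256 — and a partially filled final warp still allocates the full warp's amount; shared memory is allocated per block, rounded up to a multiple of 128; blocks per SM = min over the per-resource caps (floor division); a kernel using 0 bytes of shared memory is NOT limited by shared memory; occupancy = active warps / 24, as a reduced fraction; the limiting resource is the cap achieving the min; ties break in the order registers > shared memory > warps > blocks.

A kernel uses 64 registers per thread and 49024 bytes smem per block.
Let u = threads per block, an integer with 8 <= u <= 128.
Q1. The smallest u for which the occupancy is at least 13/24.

Answer: u = 49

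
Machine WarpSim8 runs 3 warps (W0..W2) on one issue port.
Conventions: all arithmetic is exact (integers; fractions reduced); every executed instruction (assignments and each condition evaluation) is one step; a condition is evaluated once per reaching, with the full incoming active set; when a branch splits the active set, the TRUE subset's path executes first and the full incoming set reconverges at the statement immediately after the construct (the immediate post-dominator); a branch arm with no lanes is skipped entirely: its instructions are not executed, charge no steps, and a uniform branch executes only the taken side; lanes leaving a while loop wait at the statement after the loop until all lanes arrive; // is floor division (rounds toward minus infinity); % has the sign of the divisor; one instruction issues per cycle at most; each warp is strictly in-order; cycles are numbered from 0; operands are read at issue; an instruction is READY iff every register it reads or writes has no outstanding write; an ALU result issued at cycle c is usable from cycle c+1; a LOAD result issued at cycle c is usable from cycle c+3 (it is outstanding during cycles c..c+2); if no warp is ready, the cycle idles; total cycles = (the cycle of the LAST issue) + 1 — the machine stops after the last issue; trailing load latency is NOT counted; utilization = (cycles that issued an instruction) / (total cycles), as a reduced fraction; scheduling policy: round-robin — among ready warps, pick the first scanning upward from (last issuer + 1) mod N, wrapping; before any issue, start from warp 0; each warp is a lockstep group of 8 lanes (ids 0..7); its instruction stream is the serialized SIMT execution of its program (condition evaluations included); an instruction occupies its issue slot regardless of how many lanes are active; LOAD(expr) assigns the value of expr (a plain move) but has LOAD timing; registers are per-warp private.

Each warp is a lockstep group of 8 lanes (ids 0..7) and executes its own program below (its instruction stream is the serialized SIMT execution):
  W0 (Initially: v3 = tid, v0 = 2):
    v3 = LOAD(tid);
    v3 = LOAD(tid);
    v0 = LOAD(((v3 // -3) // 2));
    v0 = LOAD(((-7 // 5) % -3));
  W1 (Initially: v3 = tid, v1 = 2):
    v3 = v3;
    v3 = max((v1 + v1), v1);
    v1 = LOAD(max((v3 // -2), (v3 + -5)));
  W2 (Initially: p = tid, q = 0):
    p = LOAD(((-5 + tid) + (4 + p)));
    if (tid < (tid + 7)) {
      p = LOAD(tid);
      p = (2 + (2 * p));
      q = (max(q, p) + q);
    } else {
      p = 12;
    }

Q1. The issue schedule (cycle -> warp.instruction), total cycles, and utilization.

cycle 0: W0.I0
cycle 1: W1.I0
cycle 2: W2.I0
cycle 3: W0.I1
cycle 4: W1.I1
cycle 5: W2.I1
cycle 6: W0.I2
cycle 7: W1.I2
cycle 8: W2.I2
cycle 9: W0.I3
cycle 10: idle
cycle 11: W2.I3
cycle 12: W2.I4

Answer: 13 cycles, utilization 12/13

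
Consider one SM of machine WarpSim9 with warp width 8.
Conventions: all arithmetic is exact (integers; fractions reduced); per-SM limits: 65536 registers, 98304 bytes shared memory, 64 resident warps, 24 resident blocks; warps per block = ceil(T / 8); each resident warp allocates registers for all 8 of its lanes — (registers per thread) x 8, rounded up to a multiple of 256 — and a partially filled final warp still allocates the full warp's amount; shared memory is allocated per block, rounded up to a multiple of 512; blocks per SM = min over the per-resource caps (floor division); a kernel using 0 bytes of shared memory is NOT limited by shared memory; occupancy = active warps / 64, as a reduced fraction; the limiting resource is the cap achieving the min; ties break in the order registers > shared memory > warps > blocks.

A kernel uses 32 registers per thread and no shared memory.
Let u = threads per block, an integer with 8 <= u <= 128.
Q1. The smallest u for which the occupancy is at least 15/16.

Answer: u = 17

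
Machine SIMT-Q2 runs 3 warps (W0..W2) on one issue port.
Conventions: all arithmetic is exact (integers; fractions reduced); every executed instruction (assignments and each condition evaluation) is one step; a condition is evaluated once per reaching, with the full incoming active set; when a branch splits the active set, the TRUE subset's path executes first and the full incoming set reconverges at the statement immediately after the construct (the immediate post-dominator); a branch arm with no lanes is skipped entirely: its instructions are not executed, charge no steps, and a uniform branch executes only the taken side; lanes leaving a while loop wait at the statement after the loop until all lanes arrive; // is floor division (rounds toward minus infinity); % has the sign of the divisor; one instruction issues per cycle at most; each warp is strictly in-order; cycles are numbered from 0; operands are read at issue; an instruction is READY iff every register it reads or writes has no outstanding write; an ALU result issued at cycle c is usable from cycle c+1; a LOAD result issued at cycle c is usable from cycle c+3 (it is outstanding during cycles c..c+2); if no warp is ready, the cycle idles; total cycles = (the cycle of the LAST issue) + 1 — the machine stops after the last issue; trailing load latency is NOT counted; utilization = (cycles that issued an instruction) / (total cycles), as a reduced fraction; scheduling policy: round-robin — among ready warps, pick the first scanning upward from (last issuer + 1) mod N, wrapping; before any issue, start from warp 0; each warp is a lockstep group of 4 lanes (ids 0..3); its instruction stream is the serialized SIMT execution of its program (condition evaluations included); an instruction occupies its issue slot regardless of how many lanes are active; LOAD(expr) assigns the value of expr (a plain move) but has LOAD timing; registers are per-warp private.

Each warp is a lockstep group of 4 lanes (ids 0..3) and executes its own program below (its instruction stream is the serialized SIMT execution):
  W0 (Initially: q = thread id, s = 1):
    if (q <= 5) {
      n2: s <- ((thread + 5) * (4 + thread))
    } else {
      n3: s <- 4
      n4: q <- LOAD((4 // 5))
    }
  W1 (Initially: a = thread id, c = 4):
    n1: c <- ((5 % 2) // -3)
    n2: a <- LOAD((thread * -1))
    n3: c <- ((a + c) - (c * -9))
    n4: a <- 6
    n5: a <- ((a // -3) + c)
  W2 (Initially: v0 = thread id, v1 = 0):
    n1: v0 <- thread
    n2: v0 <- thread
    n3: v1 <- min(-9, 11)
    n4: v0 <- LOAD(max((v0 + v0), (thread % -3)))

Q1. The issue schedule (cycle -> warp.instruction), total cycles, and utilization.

cycle 0: W0.I0
cycle 1: W1.I0
cycle 2: W2.I0
cycle 3: W0.I1
cycle 4: W1.I1
cycle 5: W2.I1
cycle 6: W2.I2
cycle 7: W1.I2
cycle 8: W2.I3
cycle 9: W1.I3
cycle 10: W1.I4

Answer: 11 cycles, utilization 1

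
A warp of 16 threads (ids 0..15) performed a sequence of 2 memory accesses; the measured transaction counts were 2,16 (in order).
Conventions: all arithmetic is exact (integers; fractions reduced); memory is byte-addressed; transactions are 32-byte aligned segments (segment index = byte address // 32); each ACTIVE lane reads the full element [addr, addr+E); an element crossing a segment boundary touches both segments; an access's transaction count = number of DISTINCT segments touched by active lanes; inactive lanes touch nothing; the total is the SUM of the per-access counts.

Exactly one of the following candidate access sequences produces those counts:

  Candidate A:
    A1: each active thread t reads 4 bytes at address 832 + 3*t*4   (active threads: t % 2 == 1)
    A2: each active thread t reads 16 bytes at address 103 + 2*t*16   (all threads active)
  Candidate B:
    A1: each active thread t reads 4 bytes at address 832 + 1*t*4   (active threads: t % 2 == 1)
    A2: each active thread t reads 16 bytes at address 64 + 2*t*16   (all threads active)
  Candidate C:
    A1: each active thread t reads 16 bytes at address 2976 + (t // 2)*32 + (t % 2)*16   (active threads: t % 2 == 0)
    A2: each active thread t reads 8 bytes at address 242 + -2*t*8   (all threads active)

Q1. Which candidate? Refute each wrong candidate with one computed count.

A: A1 gives 6 transactions, not 2
C: A1 gives 8 transactions, not 2
B: all counts match (2,16)

Answer: B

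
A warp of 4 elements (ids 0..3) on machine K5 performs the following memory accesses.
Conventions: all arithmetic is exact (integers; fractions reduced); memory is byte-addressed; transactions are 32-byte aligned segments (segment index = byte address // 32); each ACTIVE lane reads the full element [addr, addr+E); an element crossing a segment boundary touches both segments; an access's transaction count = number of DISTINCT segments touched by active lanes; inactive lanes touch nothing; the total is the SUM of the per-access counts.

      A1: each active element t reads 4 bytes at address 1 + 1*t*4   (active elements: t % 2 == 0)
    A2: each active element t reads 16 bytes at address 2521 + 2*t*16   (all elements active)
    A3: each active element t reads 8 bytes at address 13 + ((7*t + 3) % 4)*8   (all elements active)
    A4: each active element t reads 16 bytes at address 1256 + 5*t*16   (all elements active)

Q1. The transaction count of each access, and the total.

A1: 1 transaction
A2: 5 transactions
A3: 2 transactions
A4: 6 transactions

Answer: 1,5,2,6; total 14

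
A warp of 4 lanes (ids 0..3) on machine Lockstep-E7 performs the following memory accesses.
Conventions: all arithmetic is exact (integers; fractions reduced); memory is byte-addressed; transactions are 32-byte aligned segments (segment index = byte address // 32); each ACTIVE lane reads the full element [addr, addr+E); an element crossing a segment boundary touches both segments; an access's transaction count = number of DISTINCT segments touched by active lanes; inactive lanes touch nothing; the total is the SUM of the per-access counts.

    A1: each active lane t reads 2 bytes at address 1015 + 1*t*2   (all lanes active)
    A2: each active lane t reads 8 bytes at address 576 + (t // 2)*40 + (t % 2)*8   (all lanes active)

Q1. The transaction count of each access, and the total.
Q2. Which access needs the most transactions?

A1: 1 transaction
A2: 2 transactions

Answer: 1,2; total 3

Answer: A2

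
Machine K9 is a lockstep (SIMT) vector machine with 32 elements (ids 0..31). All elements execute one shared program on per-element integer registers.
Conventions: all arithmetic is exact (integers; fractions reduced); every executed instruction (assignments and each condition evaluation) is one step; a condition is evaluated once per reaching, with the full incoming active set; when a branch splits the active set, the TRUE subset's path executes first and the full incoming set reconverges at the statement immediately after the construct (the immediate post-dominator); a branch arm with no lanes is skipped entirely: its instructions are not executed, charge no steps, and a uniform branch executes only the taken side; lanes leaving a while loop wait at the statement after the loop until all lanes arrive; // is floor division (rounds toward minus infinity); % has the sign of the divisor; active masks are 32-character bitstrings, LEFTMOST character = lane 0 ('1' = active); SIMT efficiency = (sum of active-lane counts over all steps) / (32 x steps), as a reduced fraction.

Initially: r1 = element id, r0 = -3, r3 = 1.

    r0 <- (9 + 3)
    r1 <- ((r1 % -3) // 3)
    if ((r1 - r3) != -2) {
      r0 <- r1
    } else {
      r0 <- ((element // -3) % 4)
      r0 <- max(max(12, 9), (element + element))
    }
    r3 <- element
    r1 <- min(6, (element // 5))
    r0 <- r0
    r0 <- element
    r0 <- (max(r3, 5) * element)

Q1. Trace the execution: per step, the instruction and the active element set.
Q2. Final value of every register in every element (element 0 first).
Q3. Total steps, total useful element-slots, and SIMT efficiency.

step 0: r0 <- (9 + 3)                11111111111111111111111111111111
step 1: r1 <- ((r1 % -3) // 3)       11111111111111111111111111111111
step 2: eval ((r1 - r3) != -2)       11111111111111111111111111111111
step 3: r0 <- r1                     10010010010010010010010010010010
step 4: r0 <- ((element // -3) % 4)  01101101101101101101101101101101
step 5: r0 <- max(max(12, 9), (element + element)) 01101101101101101101101101101101
step 6: r3 <- element                11111111111111111111111111111111
step 7: r1 <- min(6, (element // 5)) 11111111111111111111111111111111
step 8: r0 <- r0                     11111111111111111111111111111111
step 9: r0 <- element                11111111111111111111111111111111
step 10: r0 <- (max(r3, 5) * element) 11111111111111111111111111111111

Answer: 11 steps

r1: 0,0,0,0,0,1,1,1,1,1,2,2,2,2,2,3,3,3,3,3,4,4,4,4,4,5,5,5,5,5,6,6
r0: 0,5,10,15,20,25,36,49,64,81,100,121,144,169,196,225,256,289,324,361,400,441,484,529,576,625,676,729,784,841,900,961
r3: 0,1,2,3,4,5,6,7,8,9,10,11,12,13,14,15,16,17,18,19,20,21,22,23,24,25,26,27,28,29,30,31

steps = 11; useful = 309; efficiency = 309/352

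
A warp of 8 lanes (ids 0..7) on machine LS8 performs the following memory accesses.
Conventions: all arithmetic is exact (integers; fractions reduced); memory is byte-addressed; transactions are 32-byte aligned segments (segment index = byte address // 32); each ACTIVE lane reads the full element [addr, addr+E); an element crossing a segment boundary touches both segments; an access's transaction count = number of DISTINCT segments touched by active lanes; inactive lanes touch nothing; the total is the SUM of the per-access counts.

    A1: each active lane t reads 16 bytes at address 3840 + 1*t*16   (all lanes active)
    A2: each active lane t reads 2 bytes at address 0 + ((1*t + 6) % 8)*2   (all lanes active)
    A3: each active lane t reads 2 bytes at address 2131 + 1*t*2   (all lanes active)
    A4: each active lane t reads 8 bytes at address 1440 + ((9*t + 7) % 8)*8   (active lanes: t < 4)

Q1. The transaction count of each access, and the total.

A1: 4 transactions
A2: 1 transaction
A3: 2 transactions
A4: 2 transactions

Answer: 4,1,2,2; total 9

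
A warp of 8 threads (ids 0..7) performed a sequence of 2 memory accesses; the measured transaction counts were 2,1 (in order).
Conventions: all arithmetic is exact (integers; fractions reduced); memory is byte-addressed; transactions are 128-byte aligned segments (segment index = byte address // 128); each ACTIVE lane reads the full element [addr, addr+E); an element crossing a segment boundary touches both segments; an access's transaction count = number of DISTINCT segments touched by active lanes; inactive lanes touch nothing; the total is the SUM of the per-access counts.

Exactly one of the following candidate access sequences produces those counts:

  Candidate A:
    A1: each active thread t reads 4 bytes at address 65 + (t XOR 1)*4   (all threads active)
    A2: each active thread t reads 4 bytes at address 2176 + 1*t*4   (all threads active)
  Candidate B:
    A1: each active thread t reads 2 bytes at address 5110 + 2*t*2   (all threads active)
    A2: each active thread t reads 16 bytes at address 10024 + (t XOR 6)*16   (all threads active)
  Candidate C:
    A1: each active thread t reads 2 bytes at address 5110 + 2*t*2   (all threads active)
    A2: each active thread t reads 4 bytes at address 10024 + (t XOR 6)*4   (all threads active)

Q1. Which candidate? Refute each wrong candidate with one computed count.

A: A1 gives 1 transaction, not 2
B: A2 gives 2 transactions, not 1
C: all counts match (2,1)

Answer: C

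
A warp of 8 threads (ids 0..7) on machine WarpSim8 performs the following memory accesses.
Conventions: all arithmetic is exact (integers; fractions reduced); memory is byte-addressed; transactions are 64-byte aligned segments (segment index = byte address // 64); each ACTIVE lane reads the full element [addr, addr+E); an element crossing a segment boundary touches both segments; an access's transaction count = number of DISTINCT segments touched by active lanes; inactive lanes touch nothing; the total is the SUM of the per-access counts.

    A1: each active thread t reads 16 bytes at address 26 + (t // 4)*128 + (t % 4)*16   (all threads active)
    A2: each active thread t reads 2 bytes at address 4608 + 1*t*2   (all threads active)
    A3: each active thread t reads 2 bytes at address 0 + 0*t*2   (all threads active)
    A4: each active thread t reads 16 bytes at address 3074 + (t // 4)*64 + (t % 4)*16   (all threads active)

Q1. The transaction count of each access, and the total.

A1: 4 transactions
A2: 1 transaction
A3: 1 transaction
A4: 3 transactions

Answer: 4,1,1,3; total 9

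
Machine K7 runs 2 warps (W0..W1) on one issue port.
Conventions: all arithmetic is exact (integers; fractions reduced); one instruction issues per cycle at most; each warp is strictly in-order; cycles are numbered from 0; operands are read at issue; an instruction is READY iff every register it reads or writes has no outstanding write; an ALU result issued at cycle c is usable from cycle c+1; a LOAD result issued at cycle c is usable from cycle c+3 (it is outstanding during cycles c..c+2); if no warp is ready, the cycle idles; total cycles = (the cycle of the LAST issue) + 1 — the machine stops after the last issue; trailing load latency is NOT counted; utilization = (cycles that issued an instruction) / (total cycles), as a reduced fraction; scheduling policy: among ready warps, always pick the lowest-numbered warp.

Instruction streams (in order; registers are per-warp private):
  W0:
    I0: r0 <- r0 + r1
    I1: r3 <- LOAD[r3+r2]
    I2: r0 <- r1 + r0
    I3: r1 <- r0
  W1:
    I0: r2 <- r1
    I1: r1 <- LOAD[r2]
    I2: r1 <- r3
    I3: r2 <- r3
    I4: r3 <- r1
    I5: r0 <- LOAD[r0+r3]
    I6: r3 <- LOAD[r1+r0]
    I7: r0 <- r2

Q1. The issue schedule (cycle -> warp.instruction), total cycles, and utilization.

cycle 0: W0.I0
cycle 1: W0.I1
cycle 2: W0.I2
cycle 3: W0.I3
cycle 4: W1.I0
cycle 5: W1.I1
cycle 6: idle
cycle 7: idle
cycle 8: W1.I2
cycle 9: W1.I3
cycle 10: W1.I4
cycle 11: W1.I5
cycle 12: idle
cycle 13: idle
cycle 14: W1.I6
cycle 15: W1.I7

Answer: 16 cycles, utilization 3/4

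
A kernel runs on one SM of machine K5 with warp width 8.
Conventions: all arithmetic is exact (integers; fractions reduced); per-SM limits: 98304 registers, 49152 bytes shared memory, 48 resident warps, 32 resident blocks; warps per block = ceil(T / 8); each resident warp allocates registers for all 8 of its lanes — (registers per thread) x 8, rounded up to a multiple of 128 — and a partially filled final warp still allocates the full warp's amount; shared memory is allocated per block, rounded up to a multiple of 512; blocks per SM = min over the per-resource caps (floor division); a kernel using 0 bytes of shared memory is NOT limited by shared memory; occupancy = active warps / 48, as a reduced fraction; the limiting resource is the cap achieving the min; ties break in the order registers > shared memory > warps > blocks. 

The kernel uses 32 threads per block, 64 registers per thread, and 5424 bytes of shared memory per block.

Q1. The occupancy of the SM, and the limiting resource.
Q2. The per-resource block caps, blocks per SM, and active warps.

Answer: occupancy 2/3, limited by shared memory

registers: 48 blocks
shared memory: 8 blocks
warps: 12 blocks
blocks: 32 blocks

Answer: 8 blocks, 32 active warps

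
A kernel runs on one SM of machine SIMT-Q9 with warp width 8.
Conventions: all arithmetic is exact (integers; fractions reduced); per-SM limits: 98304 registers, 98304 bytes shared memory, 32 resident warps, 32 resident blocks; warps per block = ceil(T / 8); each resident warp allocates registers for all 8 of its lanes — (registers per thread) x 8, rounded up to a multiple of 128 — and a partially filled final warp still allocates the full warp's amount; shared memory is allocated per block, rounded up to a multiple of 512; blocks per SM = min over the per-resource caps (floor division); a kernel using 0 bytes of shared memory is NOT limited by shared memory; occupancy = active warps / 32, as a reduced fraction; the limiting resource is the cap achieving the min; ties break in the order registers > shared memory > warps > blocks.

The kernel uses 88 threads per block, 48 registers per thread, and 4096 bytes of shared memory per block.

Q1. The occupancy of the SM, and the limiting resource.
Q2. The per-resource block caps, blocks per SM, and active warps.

Answer: occupancy 11/16, limited by warps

registers: 23 blocks
shared memory: 24 blocks
warps: 2 blocks
blocks: 32 blocks

Answer: 2 blocks, 22 active warps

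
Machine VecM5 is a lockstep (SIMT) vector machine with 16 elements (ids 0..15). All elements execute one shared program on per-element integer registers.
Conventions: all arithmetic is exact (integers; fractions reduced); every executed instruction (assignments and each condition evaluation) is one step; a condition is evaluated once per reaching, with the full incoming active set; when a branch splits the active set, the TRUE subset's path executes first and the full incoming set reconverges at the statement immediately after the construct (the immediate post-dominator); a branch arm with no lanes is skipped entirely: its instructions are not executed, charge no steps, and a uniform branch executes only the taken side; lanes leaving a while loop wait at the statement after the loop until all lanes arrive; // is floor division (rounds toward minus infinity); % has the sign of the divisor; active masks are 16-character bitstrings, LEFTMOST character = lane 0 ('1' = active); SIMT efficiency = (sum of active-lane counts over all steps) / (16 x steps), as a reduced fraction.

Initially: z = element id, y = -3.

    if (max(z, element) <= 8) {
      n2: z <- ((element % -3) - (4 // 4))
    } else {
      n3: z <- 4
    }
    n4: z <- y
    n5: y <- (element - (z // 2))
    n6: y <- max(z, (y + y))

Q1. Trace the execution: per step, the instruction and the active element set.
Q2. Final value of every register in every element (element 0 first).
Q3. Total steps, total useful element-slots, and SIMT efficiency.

step 0: eval (max(z, element) <= 8)  1111111111111111
step 1: z <- ((element % -3) - (4 // 4)) 1111111110000000
step 2: z <- 4                       0000000001111111
step 3: z <- y                       1111111111111111
step 4: y <- (element - (z // 2))    1111111111111111
step 5: y <- max(z, (y + y))         1111111111111111

Answer: 6 steps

z: -3,-3,-3,-3,-3,-3,-3,-3,-3,-3,-3,-3,-3,-3,-3,-3
y: 4,6,8,10,12,14,16,18,20,22,24,26,28,30,32,34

steps = 6; useful = 80; efficiency = 80/96 = 5/6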